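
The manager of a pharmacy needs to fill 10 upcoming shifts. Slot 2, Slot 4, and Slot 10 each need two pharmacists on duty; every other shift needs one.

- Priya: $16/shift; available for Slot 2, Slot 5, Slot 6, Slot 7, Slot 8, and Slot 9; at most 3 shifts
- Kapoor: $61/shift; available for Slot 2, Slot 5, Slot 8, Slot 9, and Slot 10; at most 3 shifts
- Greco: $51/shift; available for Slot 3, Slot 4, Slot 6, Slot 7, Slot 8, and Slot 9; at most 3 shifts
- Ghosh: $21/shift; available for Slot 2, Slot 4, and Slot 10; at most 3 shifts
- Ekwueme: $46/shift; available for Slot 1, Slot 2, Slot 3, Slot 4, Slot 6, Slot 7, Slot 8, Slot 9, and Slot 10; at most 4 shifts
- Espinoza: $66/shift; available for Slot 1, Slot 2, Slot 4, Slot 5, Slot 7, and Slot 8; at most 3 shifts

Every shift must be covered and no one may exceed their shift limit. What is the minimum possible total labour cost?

$448

Picking the cheapest available pharmacist for each shift independently would cost $343, but that ignores the shift limits.
An optimal schedule: Slot 1→Ekwueme, Slot 2→Ghosh+Ekwueme, Slot 3→Ekwueme, Slot 4→Ghosh+Greco, Slot 5→Priya, Slot 6→Priya, Slot 7→Priya, Slot 8→Greco, Slot 9→Greco, Slot 10→Ghosh+Ekwueme.
Total: 46 + 21 + 46 + 46 + 21 + 51 + 16 + 16 + 16 + 51 + 51 + 21 + 46 = $448.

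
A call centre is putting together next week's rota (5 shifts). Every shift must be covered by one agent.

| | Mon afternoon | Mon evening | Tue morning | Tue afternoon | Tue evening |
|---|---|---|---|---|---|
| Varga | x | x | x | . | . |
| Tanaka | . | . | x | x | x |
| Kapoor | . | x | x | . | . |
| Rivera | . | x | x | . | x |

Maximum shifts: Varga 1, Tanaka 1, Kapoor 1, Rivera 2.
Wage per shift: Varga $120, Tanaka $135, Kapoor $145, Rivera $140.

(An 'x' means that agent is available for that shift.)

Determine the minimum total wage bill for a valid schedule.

Mon afternoon can only be covered by Varga, so that assignment is forced.
Tue afternoon can only be covered by Tanaka, so that assignment is forced.
Picking the cheapest available agent for each shift independently would cost $630, but that ignores the shift limits.
An optimal schedule: Mon afternoon→Varga, Mon evening→Kapoor, Tue morning→Rivera, Tue afternoon→Tanaka, Tue evening→Rivera.
Total: 120 + 145 + 140 + 135 + 140 = $680.

$680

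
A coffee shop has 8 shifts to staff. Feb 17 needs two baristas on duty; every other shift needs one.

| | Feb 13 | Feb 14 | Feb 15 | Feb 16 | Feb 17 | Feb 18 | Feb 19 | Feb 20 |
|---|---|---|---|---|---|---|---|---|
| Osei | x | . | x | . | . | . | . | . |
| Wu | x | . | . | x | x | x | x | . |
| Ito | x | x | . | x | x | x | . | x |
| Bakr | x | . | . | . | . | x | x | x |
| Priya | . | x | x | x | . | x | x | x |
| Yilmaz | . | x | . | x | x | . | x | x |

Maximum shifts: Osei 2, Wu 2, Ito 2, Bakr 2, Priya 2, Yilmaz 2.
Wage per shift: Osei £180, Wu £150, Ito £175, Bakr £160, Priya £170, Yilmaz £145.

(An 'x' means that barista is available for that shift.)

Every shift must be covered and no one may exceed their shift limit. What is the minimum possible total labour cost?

£1425

Picking the cheapest available barista for each shift independently would cost £1345, but that ignores the shift limits.
An optimal schedule: Feb 13→Wu, Feb 14→Yilmaz, Feb 15→Priya, Feb 16→Priya, Feb 17→Yilmaz+Wu, Feb 18→Bakr, Feb 19→Bakr, Feb 20→Ito.
Total: 150 + 145 + 170 + 170 + 145 + 150 + 160 + 160 + 175 = £1425.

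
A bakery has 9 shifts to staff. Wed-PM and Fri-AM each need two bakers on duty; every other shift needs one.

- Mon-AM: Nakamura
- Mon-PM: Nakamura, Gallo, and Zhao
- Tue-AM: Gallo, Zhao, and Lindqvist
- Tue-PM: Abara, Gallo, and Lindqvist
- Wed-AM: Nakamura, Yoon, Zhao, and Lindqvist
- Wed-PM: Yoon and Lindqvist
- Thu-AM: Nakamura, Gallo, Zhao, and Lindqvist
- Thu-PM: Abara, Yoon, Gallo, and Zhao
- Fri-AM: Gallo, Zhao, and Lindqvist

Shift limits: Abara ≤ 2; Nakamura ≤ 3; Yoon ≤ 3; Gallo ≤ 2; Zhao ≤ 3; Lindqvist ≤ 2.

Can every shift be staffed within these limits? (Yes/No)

Mon-AM can only be covered by Nakamura, so that assignment is forced.
Wed-PM can only be covered by Yoon and Lindqvist, so that assignment is forced.
One valid schedule: Mon-AM→Nakamura, Mon-PM→Nakamura, Tue-AM→Gallo, Tue-PM→Abara, Wed-AM→Nakamura, Wed-PM→Yoon+Lindqvist, Thu-AM→Zhao, Thu-PM→Abara, Fri-AM→Gallo+Zhao.
Loads: Abara 2/2, Nakamura 3/3, Yoon 1/3, Gallo 2/2, Zhao 2/3, Lindqvist 1/2 — all within limits.

Yes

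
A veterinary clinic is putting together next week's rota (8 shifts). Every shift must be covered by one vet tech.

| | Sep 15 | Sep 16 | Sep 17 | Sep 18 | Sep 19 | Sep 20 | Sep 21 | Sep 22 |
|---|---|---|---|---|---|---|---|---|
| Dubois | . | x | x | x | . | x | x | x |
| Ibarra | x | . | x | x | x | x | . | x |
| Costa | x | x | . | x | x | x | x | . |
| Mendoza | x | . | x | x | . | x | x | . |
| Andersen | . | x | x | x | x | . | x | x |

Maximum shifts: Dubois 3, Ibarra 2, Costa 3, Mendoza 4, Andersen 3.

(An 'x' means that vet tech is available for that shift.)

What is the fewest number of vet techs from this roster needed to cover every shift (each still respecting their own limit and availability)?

3

8 slots to fill and no one can take more than 4, so at least ⌈8/4⌉ = 2 vet techs are needed.
Any 2 vet techs together have capacity at most 4+3 = 7 < 8 slots, so 2 can never suffice.
Dubois, Ibarra, and Costa alone can cover everything: Sep 15→Ibarra, Sep 16→Dubois, Sep 17→Dubois, Sep 18→Costa, Sep 19→Ibarra, Sep 20→Costa, Sep 21→Costa, Sep 22→Dubois.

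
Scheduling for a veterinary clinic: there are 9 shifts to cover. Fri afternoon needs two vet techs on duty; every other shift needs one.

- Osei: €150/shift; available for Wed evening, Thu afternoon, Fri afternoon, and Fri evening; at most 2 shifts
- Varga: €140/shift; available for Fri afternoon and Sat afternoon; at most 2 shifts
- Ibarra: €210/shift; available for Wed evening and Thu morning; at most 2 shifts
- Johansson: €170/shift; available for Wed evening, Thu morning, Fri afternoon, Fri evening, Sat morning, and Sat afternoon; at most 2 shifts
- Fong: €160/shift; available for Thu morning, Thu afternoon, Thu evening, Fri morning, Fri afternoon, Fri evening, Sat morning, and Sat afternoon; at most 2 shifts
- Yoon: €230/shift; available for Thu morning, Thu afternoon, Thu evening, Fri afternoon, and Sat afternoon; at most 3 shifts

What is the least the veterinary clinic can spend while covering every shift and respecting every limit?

€1660

Fri morning can only be covered by Fong, so that assignment is forced.
Picking the cheapest available vet tech for each shift independently would cost €1520, but that ignores the shift limits.
An optimal schedule: Wed evening→Ibarra, Thu morning→Ibarra, Thu afternoon→Osei, Thu evening→Fong, Fri morning→Fong, Fri afternoon→Varga+Johansson, Fri evening→Osei, Sat morning→Johansson, Sat afternoon→Varga.
Total: 210 + 210 + 150 + 160 + 160 + 140 + 170 + 150 + 170 + 140 = €1660.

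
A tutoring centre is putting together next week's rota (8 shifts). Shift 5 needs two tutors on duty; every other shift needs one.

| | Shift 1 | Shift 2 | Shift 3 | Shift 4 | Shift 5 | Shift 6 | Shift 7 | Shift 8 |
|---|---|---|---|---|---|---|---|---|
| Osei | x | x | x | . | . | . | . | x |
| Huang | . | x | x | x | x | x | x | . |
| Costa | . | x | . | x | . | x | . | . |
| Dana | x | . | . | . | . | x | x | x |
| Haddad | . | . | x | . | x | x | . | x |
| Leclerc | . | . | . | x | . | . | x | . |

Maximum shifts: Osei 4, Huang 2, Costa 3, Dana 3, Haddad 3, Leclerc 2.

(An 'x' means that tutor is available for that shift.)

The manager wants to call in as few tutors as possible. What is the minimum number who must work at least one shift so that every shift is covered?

4

9 slots to fill and no one can take more than 4, so at least ⌈9/4⌉ = 3 tutors are needed.
No set of 3 tutors can cover every shift (each such set leaves at least one shift with no one available or exceeds a cap).
Osei, Huang, Costa, and Haddad alone can cover everything: Shift 1→Osei, Shift 2→Osei, Shift 3→Osei, Shift 4→Costa, Shift 5→Huang+Haddad, Shift 6→Costa, Shift 7→Huang, Shift 8→Osei.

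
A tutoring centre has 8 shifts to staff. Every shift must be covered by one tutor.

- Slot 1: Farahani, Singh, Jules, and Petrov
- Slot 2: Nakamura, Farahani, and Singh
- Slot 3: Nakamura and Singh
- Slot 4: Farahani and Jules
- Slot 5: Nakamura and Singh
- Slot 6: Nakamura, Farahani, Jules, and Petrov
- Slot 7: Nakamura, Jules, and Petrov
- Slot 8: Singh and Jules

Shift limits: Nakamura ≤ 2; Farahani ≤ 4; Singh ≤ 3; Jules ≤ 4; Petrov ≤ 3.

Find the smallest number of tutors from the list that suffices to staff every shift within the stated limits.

8 slots to fill and no one can take more than 4, so at least ⌈8/4⌉ = 2 tutors are needed.
No set of 2 tutors can cover every shift (each such set leaves at least one shift with no one available or exceeds a cap).
Nakamura, Farahani, and Singh alone can cover everything: Slot 1→Farahani, Slot 2→Farahani, Slot 3→Nakamura, Slot 4→Farahani, Slot 5→Singh, Slot 6→Farahani, Slot 7→Nakamura, Slot 8→Singh.

3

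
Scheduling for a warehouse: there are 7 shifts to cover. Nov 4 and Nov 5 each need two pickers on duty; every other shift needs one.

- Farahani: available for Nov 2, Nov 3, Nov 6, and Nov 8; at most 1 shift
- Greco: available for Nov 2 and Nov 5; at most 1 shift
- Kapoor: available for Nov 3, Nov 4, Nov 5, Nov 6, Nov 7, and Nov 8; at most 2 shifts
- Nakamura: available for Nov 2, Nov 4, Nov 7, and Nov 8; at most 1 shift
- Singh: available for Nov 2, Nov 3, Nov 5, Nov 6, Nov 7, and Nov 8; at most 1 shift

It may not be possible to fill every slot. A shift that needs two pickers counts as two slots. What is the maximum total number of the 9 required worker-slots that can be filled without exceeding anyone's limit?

Total capacity across all pickers is 1+1+2+1+1 = 6, and 9 slots are needed, so at most 6 can be filled.
An assignment achieving 6: Nov 3→Farahani, Nov 4→Kapoor+Nakamura, Nov 5→Greco+Kapoor, Nov 6→Singh.
Loads: Farahani 1/1, Greco 1/1, Kapoor 2/2, Nakamura 1/1, Singh 1/1.

6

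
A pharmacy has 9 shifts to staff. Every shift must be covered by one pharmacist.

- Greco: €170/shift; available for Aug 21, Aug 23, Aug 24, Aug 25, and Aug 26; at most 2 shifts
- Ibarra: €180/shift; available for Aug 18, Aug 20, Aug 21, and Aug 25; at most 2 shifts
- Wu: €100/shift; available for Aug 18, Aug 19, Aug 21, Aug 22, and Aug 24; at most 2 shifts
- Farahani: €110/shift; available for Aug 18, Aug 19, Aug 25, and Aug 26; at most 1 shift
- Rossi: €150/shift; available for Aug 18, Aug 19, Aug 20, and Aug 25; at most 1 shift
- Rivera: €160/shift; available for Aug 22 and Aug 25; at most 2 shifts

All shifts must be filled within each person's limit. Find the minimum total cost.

€1300

Aug 23 can only be covered by Greco, so that assignment is forced.
Picking the cheapest available pharmacist for each shift independently would cost €1040, but that ignores the shift limits.
An optimal schedule: Aug 18→Ibarra, Aug 19→Wu, Aug 20→Rossi, Aug 21→Greco, Aug 22→Rivera, Aug 23→Greco, Aug 24→Wu, Aug 25→Rivera, Aug 26→Farahani.
Total: 180 + 100 + 150 + 170 + 160 + 170 + 100 + 160 + 110 = €1300.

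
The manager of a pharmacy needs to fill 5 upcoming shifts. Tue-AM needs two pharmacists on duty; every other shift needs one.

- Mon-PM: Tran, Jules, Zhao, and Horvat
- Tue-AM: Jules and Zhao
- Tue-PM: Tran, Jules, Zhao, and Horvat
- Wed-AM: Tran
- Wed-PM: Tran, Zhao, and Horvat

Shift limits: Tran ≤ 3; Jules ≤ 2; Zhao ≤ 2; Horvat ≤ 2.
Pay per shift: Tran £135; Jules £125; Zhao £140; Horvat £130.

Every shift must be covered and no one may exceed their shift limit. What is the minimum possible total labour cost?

£785

Tue-AM can only be covered by Jules and Zhao, so that assignment is forced.
Wed-AM can only be covered by Tran, so that assignment is forced.
Picking the cheapest available pharmacist for each shift independently would cost £780, but that ignores the shift limits.
An optimal schedule: Mon-PM→Jules, Tue-AM→Jules+Zhao, Tue-PM→Horvat, Wed-AM→Tran, Wed-PM→Horvat.
Total: 125 + 125 + 140 + 130 + 135 + 130 = £785.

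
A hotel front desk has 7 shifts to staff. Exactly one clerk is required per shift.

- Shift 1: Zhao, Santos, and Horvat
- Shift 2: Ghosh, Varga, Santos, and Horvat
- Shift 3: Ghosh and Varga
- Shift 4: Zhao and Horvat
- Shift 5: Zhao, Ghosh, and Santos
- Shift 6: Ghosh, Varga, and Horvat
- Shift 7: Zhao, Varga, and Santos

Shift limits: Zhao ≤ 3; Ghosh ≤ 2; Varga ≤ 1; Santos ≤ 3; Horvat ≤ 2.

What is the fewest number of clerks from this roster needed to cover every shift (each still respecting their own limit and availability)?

7 slots to fill and no one can take more than 3, so at least ⌈7/3⌉ = 3 clerks are needed.
Zhao, Ghosh, and Santos alone can cover everything: Shift 1→Zhao, Shift 2→Santos, Shift 3→Ghosh, Shift 4→Zhao, Shift 5→Santos, Shift 6→Ghosh, Shift 7→Zhao.

3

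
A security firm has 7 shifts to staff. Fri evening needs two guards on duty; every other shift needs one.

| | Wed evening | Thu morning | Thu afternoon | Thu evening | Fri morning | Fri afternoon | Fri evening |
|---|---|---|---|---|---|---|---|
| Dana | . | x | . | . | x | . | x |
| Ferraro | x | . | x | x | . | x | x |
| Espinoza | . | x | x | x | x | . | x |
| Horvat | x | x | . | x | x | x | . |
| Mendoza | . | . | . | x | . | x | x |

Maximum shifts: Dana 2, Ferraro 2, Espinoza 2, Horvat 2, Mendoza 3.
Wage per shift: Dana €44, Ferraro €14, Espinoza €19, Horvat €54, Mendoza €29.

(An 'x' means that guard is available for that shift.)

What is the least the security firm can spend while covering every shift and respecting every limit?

Picking the cheapest available guard for each shift independently would cost €127, but that ignores the shift limits.
An optimal schedule: Wed evening→Ferraro, Thu morning→Espinoza, Thu afternoon→Ferraro, Thu evening→Mendoza, Fri morning→Espinoza, Fri afternoon→Mendoza, Fri evening→Mendoza+Dana.
Total: 14 + 19 + 14 + 29 + 19 + 29 + 29 + 44 = €197.

€197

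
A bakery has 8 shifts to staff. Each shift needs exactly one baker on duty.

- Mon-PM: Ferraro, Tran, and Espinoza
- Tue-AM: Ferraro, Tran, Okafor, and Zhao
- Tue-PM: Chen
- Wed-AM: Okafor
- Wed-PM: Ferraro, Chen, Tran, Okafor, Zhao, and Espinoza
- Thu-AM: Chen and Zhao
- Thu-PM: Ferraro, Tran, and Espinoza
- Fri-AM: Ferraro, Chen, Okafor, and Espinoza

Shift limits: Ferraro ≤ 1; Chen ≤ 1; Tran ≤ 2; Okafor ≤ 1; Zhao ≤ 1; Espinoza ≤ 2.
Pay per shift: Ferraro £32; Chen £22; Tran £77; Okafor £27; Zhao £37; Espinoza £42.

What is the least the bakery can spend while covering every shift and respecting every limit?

Tue-PM can only be covered by Chen, so that assignment is forced.
Wed-AM can only be covered by Okafor, so that assignment is forced.
Picking the cheapest available baker for each shift independently would cost £206, but that ignores the shift limits.
An optimal schedule: Mon-PM→Ferraro, Tue-AM→Tran, Tue-PM→Chen, Wed-AM→Okafor, Wed-PM→Espinoza, Thu-AM→Zhao, Thu-PM→Tran, Fri-AM→Espinoza.
Total: 32 + 77 + 22 + 27 + 42 + 37 + 77 + 42 = £356.

£356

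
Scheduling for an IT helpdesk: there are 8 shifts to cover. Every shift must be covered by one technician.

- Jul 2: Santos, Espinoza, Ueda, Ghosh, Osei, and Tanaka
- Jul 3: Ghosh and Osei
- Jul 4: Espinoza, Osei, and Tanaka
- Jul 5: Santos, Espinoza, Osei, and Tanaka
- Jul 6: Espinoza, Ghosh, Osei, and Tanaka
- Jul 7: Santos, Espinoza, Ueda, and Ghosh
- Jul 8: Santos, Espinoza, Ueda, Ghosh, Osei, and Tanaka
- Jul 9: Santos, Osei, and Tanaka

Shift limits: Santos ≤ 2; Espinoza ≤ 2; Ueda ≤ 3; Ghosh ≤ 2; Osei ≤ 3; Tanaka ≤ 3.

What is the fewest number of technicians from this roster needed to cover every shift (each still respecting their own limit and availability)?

8 slots to fill and no one can take more than 3, so at least ⌈8/3⌉ = 3 technicians are needed.
Santos, Ueda, and Osei alone can cover everything: Jul 2→Ueda, Jul 3→Osei, Jul 4→Osei, Jul 5→Santos, Jul 6→Osei, Jul 7→Ueda, Jul 8→Ueda, Jul 9→Santos.

3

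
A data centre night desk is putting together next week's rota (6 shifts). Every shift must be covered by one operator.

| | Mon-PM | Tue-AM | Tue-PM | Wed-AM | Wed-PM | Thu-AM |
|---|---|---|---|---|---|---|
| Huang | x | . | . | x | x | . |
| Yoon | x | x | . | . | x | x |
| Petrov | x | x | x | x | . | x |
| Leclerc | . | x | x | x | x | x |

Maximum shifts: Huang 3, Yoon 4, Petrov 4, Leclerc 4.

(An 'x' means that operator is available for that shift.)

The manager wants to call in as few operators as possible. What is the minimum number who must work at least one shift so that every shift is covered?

6 slots to fill and no one can take more than 4, so at least ⌈6/4⌉ = 2 operators are needed.
Huang and Petrov alone can cover everything: Mon-PM→Huang, Tue-AM→Petrov, Tue-PM→Petrov, Wed-AM→Huang, Wed-PM→Huang, Thu-AM→Petrov.

2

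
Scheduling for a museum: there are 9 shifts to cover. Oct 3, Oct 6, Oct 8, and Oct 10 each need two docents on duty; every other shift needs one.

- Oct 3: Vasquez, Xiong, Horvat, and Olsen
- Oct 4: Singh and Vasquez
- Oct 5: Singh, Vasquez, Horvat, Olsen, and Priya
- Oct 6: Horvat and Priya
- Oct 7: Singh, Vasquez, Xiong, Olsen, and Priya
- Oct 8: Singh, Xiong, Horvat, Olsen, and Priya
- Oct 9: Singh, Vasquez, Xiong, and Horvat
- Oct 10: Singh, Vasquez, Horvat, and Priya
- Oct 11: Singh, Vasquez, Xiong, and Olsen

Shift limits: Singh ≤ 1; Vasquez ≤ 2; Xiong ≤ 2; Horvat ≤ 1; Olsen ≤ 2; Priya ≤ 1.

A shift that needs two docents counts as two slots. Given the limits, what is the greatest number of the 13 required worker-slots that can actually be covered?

Total capacity across all docents is 1+2+2+1+2+1 = 9, and 13 slots are needed, so at most 9 can be filled.
An assignment achieving 9: Oct 3→Vasquez+Xiong, Oct 4→Singh, Oct 5→Olsen, Oct 6→Horvat+Priya, Oct 7→Olsen, Oct 9→Vasquez, Oct 11→Xiong.
Loads: Singh 1/1, Vasquez 2/2, Xiong 2/2, Horvat 1/1, Olsen 2/2, Priya 1/1.

9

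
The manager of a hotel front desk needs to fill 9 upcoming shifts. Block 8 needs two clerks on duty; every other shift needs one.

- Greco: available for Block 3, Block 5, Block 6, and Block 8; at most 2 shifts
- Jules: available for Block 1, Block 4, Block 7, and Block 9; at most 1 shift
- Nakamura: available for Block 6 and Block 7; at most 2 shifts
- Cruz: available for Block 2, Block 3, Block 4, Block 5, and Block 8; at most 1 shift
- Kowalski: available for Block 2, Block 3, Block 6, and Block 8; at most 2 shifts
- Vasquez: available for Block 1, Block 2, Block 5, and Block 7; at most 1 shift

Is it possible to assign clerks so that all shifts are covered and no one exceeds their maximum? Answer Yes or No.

No

Total capacity is 2+1+2+1+2+1 = 9 but 10 worker-slots are needed — infeasible.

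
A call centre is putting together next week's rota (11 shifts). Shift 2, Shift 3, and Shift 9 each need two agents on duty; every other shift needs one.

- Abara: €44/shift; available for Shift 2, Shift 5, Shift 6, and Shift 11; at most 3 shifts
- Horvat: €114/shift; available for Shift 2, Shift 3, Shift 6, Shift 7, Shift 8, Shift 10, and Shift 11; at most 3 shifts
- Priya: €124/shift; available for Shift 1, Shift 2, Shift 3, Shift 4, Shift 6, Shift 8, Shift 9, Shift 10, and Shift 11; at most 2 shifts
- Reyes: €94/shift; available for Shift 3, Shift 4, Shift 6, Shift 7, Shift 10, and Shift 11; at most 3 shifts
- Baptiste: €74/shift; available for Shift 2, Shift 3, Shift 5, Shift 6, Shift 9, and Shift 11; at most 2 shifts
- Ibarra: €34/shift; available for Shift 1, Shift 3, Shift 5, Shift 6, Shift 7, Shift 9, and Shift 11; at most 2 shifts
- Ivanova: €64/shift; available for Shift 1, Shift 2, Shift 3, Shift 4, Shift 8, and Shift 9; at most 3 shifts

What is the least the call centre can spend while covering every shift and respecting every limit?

€936

Picking the cheapest available agent for each shift independently would cost €696, but that ignores the shift limits.
An optimal schedule: Shift 1→Ibarra, Shift 2→Abara+Baptiste, Shift 3→Reyes+Horvat, Shift 4→Ivanova, Shift 5→Ibarra, Shift 6→Abara, Shift 7→Reyes, Shift 8→Ivanova, Shift 9→Ivanova+Baptiste, Shift 10→Reyes, Shift 11→Abara.
Total: 34 + 44 + 74 + 94 + 114 + 64 + 34 + 44 + 94 + 64 + 64 + 74 + 94 + 44 = €936.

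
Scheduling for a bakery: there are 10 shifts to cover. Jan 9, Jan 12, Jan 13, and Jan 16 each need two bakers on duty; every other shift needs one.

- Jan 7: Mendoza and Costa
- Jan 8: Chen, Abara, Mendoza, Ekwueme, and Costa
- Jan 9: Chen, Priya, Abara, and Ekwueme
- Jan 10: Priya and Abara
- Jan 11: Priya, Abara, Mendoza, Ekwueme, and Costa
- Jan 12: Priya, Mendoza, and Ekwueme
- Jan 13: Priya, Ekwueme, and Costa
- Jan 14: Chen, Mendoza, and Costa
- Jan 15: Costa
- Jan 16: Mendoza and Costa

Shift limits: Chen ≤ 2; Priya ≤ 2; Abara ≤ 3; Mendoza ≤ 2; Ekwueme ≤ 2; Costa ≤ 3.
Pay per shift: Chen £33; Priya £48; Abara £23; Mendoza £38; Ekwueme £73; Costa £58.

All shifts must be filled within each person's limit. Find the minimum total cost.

Jan 15 can only be covered by Costa, so that assignment is forced.
Jan 16 can only be covered by Mendoza and Costa, so that assignment is forced.
Picking the cheapest available baker for each shift independently would cost £542, but that ignores the shift limits.
An optimal schedule: Jan 7→Mendoza, Jan 8→Abara, Jan 9→Chen+Abara, Jan 10→Priya, Jan 11→Abara, Jan 12→Priya+Ekwueme, Jan 13→Ekwueme+Costa, Jan 14→Chen, Jan 15→Costa, Jan 16→Mendoza+Costa.
Total: 38 + 23 + 33 + 23 + 48 + 23 + 48 + 73 + 73 + 58 + 33 + 58 + 38 + 58 = £627.

£627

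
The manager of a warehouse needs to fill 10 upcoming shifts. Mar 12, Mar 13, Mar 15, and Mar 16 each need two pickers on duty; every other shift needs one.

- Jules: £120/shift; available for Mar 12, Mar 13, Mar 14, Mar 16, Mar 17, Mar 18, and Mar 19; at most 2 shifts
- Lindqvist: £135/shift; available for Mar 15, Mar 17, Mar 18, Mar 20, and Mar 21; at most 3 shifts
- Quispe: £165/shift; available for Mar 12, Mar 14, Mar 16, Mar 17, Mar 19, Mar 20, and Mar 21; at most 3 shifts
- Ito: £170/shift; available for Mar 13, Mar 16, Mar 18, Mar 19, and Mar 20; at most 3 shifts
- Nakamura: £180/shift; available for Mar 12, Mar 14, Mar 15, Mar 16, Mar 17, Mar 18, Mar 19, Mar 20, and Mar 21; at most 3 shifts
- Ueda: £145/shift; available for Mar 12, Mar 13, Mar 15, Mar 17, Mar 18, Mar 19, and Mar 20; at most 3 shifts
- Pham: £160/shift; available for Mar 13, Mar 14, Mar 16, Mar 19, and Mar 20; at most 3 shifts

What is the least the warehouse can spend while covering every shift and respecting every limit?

Picking the cheapest available picker for each shift independently would cost £1840, but that ignores the shift limits.
An optimal schedule: Mar 12→Ueda+Quispe, Mar 13→Ueda+Pham, Mar 14→Jules, Mar 15→Lindqvist+Ueda, Mar 16→Pham+Quispe, Mar 17→Jules, Mar 18→Lindqvist, Mar 19→Pham, Mar 20→Quispe, Mar 21→Lindqvist.
Total: 145 + 165 + 145 + 160 + 120 + 135 + 145 + 160 + 165 + 120 + 135 + 160 + 165 + 135 = £2055.

£2055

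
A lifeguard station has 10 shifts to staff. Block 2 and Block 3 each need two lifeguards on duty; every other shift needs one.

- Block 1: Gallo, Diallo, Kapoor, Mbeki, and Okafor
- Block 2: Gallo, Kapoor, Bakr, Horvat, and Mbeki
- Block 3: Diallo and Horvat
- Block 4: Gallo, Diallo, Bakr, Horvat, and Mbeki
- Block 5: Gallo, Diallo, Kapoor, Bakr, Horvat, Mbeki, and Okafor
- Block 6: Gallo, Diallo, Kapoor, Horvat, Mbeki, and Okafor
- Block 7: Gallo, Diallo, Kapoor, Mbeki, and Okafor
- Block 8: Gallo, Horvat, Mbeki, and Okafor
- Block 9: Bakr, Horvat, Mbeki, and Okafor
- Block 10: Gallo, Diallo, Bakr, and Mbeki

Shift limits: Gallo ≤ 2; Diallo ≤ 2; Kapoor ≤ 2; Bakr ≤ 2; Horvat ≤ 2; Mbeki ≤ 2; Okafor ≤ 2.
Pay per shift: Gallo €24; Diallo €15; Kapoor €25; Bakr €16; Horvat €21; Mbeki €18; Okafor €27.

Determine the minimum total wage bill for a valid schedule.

€238

Block 3 can only be covered by Diallo and Horvat, so that assignment is forced.
Picking the cheapest available lifeguard for each shift independently would cost €194, but that ignores the shift limits.
An optimal schedule: Block 1→Diallo, Block 2→Horvat+Mbeki, Block 3→Diallo+Horvat, Block 4→Bakr, Block 5→Mbeki, Block 6→Kapoor, Block 7→Kapoor, Block 8→Gallo, Block 9→Bakr, Block 10→Gallo.
Total: 15 + 21 + 18 + 15 + 21 + 16 + 18 + 25 + 25 + 24 + 16 + 24 = €238.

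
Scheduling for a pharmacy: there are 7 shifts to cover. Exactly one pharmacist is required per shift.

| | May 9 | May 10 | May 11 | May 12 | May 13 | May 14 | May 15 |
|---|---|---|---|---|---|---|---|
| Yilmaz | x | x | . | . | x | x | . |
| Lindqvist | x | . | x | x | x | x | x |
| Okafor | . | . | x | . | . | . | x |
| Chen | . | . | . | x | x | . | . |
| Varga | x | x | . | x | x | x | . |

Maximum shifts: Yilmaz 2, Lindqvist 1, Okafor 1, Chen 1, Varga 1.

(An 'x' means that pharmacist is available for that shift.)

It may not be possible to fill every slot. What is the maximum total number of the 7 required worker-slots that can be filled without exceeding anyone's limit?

Total capacity across all pharmacists is 2+1+1+1+1 = 6, and 7 slots are needed, so at most 6 can be filled.
An assignment achieving 6: May 9→Yilmaz, May 10→Yilmaz, May 11→Lindqvist, May 12→Chen, May 14→Varga, May 15→Okafor.
Loads: Yilmaz 2/2, Lindqvist 1/1, Okafor 1/1, Chen 1/1, Varga 1/1.

6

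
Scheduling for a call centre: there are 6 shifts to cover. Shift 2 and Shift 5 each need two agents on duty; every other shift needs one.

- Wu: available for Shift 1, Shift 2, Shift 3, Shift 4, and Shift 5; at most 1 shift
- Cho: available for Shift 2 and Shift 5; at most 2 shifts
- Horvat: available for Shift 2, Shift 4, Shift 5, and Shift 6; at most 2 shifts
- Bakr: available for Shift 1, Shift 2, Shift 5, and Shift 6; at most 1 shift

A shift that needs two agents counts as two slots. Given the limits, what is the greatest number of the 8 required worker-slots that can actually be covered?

Total capacity across all agents is 1+2+2+1 = 6, and 8 slots are needed, so at most 6 can be filled.
An assignment achieving 6: Shift 1→Bakr, Shift 2→Cho, Shift 3→Wu, Shift 4→Horvat, Shift 5→Cho, Shift 6→Horvat.
Loads: Wu 1/1, Cho 2/2, Horvat 2/2, Bakr 1/1.

6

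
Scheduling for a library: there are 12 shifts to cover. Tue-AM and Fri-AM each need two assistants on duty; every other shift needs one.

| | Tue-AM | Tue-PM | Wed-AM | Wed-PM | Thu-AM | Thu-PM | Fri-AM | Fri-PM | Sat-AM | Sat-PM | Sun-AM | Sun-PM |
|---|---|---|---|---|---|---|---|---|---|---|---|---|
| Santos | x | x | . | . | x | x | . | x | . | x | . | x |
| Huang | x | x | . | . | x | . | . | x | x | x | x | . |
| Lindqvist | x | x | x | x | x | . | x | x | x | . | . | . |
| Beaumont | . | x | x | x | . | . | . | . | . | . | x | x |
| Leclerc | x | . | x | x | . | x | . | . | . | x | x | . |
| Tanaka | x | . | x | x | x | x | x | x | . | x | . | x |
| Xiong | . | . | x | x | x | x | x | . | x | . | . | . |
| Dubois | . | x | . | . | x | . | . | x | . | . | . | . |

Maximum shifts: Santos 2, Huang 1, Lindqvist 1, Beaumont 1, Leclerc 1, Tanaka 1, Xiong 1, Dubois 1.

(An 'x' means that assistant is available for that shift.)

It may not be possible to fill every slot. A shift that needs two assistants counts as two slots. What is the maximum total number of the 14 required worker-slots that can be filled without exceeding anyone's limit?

9

Total capacity across all assistants is 2+1+1+1+1+1+1+1 = 9, and 14 slots are needed, so at most 9 can be filled.
An assignment achieving 9: Tue-PM→Dubois, Wed-AM→Xiong, Thu-PM→Santos, Fri-AM→Lindqvist+Tanaka, Sat-AM→Huang, Sat-PM→Leclerc, Sun-AM→Beaumont, Sun-PM→Santos.
Loads: Santos 2/2, Huang 1/1, Lindqvist 1/1, Beaumont 1/1, Leclerc 1/1, Tanaka 1/1, Xiong 1/1, Dubois 1/1.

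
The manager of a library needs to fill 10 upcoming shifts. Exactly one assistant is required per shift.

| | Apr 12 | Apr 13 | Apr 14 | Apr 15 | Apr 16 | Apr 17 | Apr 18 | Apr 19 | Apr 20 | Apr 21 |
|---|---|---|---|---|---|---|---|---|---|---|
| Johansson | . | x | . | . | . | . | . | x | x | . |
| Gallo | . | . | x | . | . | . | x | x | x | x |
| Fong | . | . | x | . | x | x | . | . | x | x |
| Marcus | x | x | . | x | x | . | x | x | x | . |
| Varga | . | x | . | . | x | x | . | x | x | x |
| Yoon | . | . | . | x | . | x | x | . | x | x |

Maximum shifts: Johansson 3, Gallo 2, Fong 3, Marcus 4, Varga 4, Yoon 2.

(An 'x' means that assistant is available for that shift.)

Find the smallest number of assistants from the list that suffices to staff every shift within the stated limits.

3

10 slots to fill and no one can take more than 4, so at least ⌈10/4⌉ = 3 assistants are needed.
Johansson, Fong, and Marcus alone can cover everything: Apr 12→Marcus, Apr 13→Johansson, Apr 14→Fong, Apr 15→Marcus, Apr 16→Marcus, Apr 17→Fong, Apr 18→Marcus, Apr 19→Johansson, Apr 20→Johansson, Apr 21→Fong.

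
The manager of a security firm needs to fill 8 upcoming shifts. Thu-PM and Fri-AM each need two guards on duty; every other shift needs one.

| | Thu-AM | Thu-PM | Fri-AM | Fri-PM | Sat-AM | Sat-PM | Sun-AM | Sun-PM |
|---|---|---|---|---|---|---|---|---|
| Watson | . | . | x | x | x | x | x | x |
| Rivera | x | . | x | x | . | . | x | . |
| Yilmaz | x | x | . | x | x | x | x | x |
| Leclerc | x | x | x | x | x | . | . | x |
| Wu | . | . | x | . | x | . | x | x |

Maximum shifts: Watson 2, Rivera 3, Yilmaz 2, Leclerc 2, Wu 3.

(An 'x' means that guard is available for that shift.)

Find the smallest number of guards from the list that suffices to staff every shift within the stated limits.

10 slots to fill and no one can take more than 3, so at least ⌈10/3⌉ = 4 guards are needed.
Rivera, Yilmaz, Leclerc, and Wu alone can cover everything: Thu-AM→Rivera, Thu-PM→Yilmaz+Leclerc, Fri-AM→Rivera+Leclerc, Fri-PM→Rivera, Sat-AM→Wu, Sat-PM→Yilmaz, Sun-AM→Wu, Sun-PM→Wu.

4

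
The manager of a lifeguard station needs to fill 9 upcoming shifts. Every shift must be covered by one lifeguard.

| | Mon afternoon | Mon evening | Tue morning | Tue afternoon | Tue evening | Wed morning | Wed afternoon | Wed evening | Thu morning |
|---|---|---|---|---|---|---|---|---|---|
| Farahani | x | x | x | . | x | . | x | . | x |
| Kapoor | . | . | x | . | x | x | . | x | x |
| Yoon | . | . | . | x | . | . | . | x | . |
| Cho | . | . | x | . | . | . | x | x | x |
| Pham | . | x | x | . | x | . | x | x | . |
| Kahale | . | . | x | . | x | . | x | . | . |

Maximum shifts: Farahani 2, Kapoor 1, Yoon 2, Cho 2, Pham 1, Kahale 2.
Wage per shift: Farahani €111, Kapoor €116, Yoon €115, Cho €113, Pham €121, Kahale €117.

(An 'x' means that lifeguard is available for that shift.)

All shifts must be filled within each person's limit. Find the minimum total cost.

Mon afternoon can only be covered by Farahani, so that assignment is forced.
Tue afternoon can only be covered by Yoon, so that assignment is forced.
Wed morning can only be covered by Kapoor, so that assignment is forced.
Picking the cheapest available lifeguard for each shift independently would cost €1010, but that ignores the shift limits.
An optimal schedule: Mon afternoon→Farahani, Mon evening→Farahani, Tue morning→Kahale, Tue afternoon→Yoon, Tue evening→Kahale, Wed morning→Kapoor, Wed afternoon→Cho, Wed evening→Yoon, Thu morning→Cho.
Total: 111 + 111 + 117 + 115 + 117 + 116 + 113 + 115 + 113 = €1028.

€1028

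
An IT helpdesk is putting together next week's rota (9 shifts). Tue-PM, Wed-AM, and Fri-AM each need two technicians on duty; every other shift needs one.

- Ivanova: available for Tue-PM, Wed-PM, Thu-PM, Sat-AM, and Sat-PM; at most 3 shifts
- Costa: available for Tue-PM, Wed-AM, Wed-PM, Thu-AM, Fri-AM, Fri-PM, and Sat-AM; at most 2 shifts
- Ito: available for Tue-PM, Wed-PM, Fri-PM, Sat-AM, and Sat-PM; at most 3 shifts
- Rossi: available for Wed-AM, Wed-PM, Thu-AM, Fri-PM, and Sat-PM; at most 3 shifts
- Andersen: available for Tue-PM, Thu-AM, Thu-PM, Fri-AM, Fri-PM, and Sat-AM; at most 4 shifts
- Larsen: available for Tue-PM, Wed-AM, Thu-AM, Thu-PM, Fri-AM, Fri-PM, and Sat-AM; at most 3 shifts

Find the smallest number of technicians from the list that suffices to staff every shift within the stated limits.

4

12 slots to fill and no one can take more than 4, so at least ⌈12/4⌉ = 3 technicians are needed.
Any 3 technicians together have capacity at most 4+3+3 = 10 < 12 slots, so 3 can never suffice.
Ivanova, Costa, Rossi, and Andersen alone can cover everything: Tue-PM→Ivanova+Andersen, Wed-AM→Costa+Rossi, Wed-PM→Rossi, Thu-AM→Rossi, Thu-PM→Ivanova, Fri-AM→Costa+Andersen, Fri-PM→Andersen, Sat-AM→Andersen, Sat-PM→Ivanova.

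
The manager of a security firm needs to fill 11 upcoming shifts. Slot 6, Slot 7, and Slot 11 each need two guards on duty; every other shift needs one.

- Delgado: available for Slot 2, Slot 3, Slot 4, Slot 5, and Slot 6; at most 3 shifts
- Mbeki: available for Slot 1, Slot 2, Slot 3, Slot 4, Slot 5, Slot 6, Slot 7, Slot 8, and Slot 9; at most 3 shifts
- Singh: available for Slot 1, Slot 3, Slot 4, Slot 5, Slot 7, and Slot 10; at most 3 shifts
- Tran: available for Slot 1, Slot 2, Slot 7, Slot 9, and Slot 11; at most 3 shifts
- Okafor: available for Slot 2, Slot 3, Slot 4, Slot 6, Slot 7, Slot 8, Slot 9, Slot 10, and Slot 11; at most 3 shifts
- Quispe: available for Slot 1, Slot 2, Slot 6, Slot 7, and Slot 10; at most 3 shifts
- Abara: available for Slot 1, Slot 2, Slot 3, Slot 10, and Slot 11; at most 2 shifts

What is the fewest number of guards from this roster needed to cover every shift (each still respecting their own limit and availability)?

5

14 slots to fill and no one can take more than 3, so at least ⌈14/3⌉ = 5 guards are needed.
Delgado, Mbeki, Singh, Tran, and Okafor alone can cover everything: Slot 1→Mbeki, Slot 2→Delgado, Slot 3→Singh, Slot 4→Singh, Slot 5→Delgado, Slot 6→Delgado+Mbeki, Slot 7→Tran+Okafor, Slot 8→Mbeki, Slot 9→Tran, Slot 10→Singh, Slot 11→Tran+Okafor.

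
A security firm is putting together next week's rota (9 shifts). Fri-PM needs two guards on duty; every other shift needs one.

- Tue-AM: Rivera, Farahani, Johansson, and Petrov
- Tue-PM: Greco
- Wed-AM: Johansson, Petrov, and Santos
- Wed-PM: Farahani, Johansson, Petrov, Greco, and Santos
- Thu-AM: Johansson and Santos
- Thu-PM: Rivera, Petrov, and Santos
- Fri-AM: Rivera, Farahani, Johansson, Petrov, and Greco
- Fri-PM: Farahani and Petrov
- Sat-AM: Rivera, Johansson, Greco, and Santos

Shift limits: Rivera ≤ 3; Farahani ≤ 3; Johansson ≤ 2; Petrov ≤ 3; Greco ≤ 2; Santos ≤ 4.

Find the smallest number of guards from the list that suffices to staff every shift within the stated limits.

10 slots to fill and no one can take more than 4, so at least ⌈10/4⌉ = 3 guards are needed.
Shifts {Tue-PM, Thu-AM, Fri-PM} need 4 slots, but among the guards available for them (Farahani, Johansson, Petrov, Greco, and Santos) any 3 together supply at most 3. So 3 guards are not enough.
Farahani, Johansson, Petrov, and Greco alone can cover everything: Tue-AM→Farahani, Tue-PM→Greco, Wed-AM→Johansson, Wed-PM→Farahani, Thu-AM→Johansson, Thu-PM→Petrov, Fri-AM→Petrov, Fri-PM→Farahani+Petrov, Sat-AM→Greco.

4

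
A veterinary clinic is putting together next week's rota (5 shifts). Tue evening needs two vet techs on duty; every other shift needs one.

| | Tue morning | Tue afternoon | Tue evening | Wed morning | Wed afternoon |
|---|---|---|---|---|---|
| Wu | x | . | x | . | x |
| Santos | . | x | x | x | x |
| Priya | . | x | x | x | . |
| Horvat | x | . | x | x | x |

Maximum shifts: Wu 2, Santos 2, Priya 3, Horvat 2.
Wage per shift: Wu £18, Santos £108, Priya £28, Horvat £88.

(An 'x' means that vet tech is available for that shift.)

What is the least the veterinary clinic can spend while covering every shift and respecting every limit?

Picking the cheapest available vet tech for each shift independently would cost £138, but that ignores the shift limits.
An optimal schedule: Tue morning→Wu, Tue afternoon→Priya, Tue evening→Priya+Horvat, Wed morning→Priya, Wed afternoon→Wu.
Total: 18 + 28 + 28 + 88 + 28 + 18 = £208.

£208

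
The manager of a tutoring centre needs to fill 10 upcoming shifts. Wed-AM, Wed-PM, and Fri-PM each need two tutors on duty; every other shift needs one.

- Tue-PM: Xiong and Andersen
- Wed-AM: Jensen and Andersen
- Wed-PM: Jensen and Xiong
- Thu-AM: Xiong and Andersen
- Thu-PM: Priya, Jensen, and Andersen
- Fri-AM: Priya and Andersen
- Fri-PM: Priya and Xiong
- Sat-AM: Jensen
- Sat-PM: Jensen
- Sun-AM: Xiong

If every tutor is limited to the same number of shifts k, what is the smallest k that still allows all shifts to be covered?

4

With 4 tutors and 13 worker-slots to fill, someone must work at least ⌈13/4⌉ = 4 shifts, so k ≥ 4.
k = 4 works: Tue-PM→Xiong, Wed-AM→Jensen+Andersen, Wed-PM→Jensen+Xiong, Thu-AM→Andersen, Thu-PM→Priya, Fri-AM→Priya, Fri-PM→Priya+Xiong, Sat-AM→Jensen, Sat-PM→Jensen, Sun-AM→Xiong.
Loads: Priya 3, Jensen 4, Xiong 4, Andersen 2 — all ≤ 4.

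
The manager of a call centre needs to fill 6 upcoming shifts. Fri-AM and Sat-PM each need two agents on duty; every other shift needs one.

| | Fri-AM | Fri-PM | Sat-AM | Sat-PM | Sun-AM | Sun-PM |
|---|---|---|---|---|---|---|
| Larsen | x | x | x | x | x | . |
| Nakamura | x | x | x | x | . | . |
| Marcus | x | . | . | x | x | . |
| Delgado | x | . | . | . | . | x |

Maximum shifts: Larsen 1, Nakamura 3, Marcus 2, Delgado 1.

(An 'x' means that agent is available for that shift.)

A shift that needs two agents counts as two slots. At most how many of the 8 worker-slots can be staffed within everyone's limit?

Total capacity across all agents is 1+3+2+1 = 7, and 8 slots are needed, so at most 7 can be filled.
An assignment achieving 7: Fri-AM→Nakamura, Fri-PM→Larsen, Sat-AM→Nakamura, Sat-PM→Nakamura+Marcus, Sun-AM→Marcus, Sun-PM→Delgado.
Loads: Larsen 1/1, Nakamura 3/3, Marcus 2/2, Delgado 1/1.

7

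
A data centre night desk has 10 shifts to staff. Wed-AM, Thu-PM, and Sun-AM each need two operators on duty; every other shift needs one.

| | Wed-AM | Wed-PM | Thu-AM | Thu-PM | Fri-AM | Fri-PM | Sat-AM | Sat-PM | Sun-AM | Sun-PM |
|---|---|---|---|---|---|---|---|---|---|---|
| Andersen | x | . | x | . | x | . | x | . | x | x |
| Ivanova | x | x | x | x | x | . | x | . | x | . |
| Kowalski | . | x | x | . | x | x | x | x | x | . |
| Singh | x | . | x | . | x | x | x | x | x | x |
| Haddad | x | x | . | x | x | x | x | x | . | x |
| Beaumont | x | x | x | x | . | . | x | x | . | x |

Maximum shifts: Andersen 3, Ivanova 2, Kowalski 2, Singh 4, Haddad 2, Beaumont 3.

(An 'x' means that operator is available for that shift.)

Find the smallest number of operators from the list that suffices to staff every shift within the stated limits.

5

13 slots to fill and no one can take more than 4, so at least ⌈13/4⌉ = 4 operators are needed.
Any 4 operators together have capacity at most 4+3+3+2 = 12 < 13 slots, so 4 can never suffice.
Andersen, Ivanova, Kowalski, Singh, and Haddad alone can cover everything: Wed-AM→Singh+Haddad, Wed-PM→Ivanova, Thu-AM→Andersen, Thu-PM→Ivanova+Haddad, Fri-AM→Singh, Fri-PM→Kowalski, Sat-AM→Singh, Sat-PM→Kowalski, Sun-AM→Andersen+Singh, Sun-PM→Andersen.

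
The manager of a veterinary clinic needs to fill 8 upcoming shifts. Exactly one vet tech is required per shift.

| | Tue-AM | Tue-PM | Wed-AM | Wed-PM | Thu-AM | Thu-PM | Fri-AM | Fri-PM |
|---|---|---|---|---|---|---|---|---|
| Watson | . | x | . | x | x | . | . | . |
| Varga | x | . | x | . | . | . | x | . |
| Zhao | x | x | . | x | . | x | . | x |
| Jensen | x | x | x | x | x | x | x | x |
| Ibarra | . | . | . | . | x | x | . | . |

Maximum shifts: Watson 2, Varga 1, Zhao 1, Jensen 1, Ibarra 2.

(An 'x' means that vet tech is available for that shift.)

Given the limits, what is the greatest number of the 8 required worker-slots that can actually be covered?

7

Total capacity across all vet techs is 2+1+1+1+2 = 7, and 8 slots are needed, so at most 7 can be filled.
An assignment achieving 7: Tue-PM→Watson, Wed-AM→Varga, Wed-PM→Watson, Thu-AM→Ibarra, Thu-PM→Ibarra, Fri-AM→Jensen, Fri-PM→Zhao.
Loads: Watson 2/2, Varga 1/1, Zhao 1/1, Jensen 1/1, Ibarra 2/2.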